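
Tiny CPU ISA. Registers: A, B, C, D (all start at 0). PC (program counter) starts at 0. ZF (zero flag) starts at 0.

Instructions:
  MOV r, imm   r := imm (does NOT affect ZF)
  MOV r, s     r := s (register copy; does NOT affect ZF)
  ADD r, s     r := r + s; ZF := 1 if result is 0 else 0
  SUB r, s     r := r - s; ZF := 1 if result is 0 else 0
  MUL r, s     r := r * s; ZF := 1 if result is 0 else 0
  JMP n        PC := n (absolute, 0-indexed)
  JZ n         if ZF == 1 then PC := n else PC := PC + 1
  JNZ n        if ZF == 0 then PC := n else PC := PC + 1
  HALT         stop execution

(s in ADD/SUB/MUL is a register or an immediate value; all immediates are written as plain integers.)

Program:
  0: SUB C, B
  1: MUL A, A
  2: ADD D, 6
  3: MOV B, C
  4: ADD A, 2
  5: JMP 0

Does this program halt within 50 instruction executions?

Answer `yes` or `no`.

Step 1: PC=0 exec 'SUB C, B'. After: A=0 B=0 C=0 D=0 ZF=1 PC=1
Step 2: PC=1 exec 'MUL A, A'. After: A=0 B=0 C=0 D=0 ZF=1 PC=2
Step 3: PC=2 exec 'ADD D, 6'. After: A=0 B=0 C=0 D=6 ZF=0 PC=3
Step 4: PC=3 exec 'MOV B, C'. After: A=0 B=0 C=0 D=6 ZF=0 PC=4
Step 5: PC=4 exec 'ADD A, 2'. After: A=2 B=0 C=0 D=6 ZF=0 PC=5
Step 6: PC=5 exec 'JMP 0'. After: A=2 B=0 C=0 D=6 ZF=0 PC=0
Step 7: PC=0 exec 'SUB C, B'. After: A=2 B=0 C=0 D=6 ZF=1 PC=1
Step 8: PC=1 exec 'MUL A, A'. After: A=4 B=0 C=0 D=6 ZF=0 PC=2
Step 9: PC=2 exec 'ADD D, 6'. After: A=4 B=0 C=0 D=12 ZF=0 PC=3
Step 10: PC=3 exec 'MOV B, C'. After: A=4 B=0 C=0 D=12 ZF=0 PC=4
Step 11: PC=4 exec 'ADD A, 2'. After: A=6 B=0 C=0 D=12 ZF=0 PC=5
Step 12: PC=5 exec 'JMP 0'. After: A=6 B=0 C=0 D=12 ZF=0 PC=0
Step 13: PC=0 exec 'SUB C, B'. After: A=6 B=0 C=0 D=12 ZF=1 PC=1
Step 14: PC=1 exec 'MUL A, A'. After: A=36 B=0 C=0 D=12 ZF=0 PC=2
Step 15: PC=2 exec 'ADD D, 6'. After: A=36 B=0 C=0 D=18 ZF=0 PC=3
After 50 steps: not halted. PC revisits the same instructions with no path to HALT; will never halt.

Answer: no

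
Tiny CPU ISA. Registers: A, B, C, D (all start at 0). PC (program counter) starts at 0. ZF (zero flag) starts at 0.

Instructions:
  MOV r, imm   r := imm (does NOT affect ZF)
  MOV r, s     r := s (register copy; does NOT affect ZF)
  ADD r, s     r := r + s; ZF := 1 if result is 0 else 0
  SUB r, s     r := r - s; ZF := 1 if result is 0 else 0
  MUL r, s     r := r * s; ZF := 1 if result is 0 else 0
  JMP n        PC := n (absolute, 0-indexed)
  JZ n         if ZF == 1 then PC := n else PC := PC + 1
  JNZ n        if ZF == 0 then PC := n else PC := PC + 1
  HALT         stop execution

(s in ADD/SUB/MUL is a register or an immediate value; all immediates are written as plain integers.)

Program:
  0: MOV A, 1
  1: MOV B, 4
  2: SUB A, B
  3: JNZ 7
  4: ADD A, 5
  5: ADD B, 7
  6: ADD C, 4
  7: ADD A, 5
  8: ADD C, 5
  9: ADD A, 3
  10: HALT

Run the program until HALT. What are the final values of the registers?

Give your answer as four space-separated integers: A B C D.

Step 1: PC=0 exec 'MOV A, 1'. After: A=1 B=0 C=0 D=0 ZF=0 PC=1
Step 2: PC=1 exec 'MOV B, 4'. After: A=1 B=4 C=0 D=0 ZF=0 PC=2
Step 3: PC=2 exec 'SUB A, B'. After: A=-3 B=4 C=0 D=0 ZF=0 PC=3
Step 4: PC=3 exec 'JNZ 7'. After: A=-3 B=4 C=0 D=0 ZF=0 PC=7
Step 5: PC=7 exec 'ADD A, 5'. After: A=2 B=4 C=0 D=0 ZF=0 PC=8
Step 6: PC=8 exec 'ADD C, 5'. After: A=2 B=4 C=5 D=0 ZF=0 PC=9
Step 7: PC=9 exec 'ADD A, 3'. After: A=5 B=4 C=5 D=0 ZF=0 PC=10
Step 8: PC=10 exec 'HALT'. After: A=5 B=4 C=5 D=0 ZF=0 PC=10 HALTED

Answer: 5 4 5 0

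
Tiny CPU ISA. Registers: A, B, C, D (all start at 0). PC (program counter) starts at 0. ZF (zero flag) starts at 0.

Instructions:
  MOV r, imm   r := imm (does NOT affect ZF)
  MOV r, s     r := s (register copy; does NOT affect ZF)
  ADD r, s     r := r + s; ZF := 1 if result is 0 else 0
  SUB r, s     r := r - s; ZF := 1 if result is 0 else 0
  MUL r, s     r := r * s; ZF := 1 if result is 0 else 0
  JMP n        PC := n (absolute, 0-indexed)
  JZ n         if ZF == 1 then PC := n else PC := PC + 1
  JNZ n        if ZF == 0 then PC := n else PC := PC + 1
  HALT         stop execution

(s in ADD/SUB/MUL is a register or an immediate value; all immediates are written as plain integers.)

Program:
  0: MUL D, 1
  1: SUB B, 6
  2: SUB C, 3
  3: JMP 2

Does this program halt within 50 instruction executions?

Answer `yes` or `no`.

Step 1: PC=0 exec 'MUL D, 1'. After: A=0 B=0 C=0 D=0 ZF=1 PC=1
Step 2: PC=1 exec 'SUB B, 6'. After: A=0 B=-6 C=0 D=0 ZF=0 PC=2
Step 3: PC=2 exec 'SUB C, 3'. After: A=0 B=-6 C=-3 D=0 ZF=0 PC=3
Step 4: PC=3 exec 'JMP 2'. After: A=0 B=-6 C=-3 D=0 ZF=0 PC=2
Step 5: PC=2 exec 'SUB C, 3'. After: A=0 B=-6 C=-6 D=0 ZF=0 PC=3
Step 6: PC=3 exec 'JMP 2'. After: A=0 B=-6 C=-6 D=0 ZF=0 PC=2
Step 7: PC=2 exec 'SUB C, 3'. After: A=0 B=-6 C=-9 D=0 ZF=0 PC=3
Step 8: PC=3 exec 'JMP 2'. After: A=0 B=-6 C=-9 D=0 ZF=0 PC=2
Step 9: PC=2 exec 'SUB C, 3'. After: A=0 B=-6 C=-12 D=0 ZF=0 PC=3
Step 10: PC=3 exec 'JMP 2'. After: A=0 B=-6 C=-12 D=0 ZF=0 PC=2
Step 11: PC=2 exec 'SUB C, 3'. After: A=0 B=-6 C=-15 D=0 ZF=0 PC=3
Step 12: PC=3 exec 'JMP 2'. After: A=0 B=-6 C=-15 D=0 ZF=0 PC=2
Step 13: PC=2 exec 'SUB C, 3'. After: A=0 B=-6 C=-18 D=0 ZF=0 PC=3
Step 14: PC=3 exec 'JMP 2'. After: A=0 B=-6 C=-18 D=0 ZF=0 PC=2
Step 15: PC=2 exec 'SUB C, 3'. After: A=0 B=-6 C=-21 D=0 ZF=0 PC=3
After 50 steps: not halted. PC revisits the same instructions with no path to HALT; will never halt.

Answer: no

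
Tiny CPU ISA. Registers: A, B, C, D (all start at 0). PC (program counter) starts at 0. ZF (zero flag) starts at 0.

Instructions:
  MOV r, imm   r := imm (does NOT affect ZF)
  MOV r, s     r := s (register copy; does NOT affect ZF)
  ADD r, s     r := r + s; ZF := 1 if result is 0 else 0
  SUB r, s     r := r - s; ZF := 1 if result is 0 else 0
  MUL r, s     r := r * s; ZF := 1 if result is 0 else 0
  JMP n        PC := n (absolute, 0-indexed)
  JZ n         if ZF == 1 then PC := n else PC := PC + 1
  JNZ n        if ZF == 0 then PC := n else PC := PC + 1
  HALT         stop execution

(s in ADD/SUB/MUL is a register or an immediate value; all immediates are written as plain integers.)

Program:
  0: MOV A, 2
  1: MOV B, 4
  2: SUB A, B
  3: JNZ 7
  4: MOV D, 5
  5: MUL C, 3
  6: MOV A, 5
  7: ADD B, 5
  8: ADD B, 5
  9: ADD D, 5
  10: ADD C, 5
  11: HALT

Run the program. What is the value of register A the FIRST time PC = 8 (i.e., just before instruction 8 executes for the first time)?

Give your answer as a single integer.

Step 1: PC=0 exec 'MOV A, 2'. After: A=2 B=0 C=0 D=0 ZF=0 PC=1
Step 2: PC=1 exec 'MOV B, 4'. After: A=2 B=4 C=0 D=0 ZF=0 PC=2
Step 3: PC=2 exec 'SUB A, B'. After: A=-2 B=4 C=0 D=0 ZF=0 PC=3
Step 4: PC=3 exec 'JNZ 7'. After: A=-2 B=4 C=0 D=0 ZF=0 PC=7
Step 5: PC=7 exec 'ADD B, 5'. After: A=-2 B=9 C=0 D=0 ZF=0 PC=8
First time PC=8: A=-2

-2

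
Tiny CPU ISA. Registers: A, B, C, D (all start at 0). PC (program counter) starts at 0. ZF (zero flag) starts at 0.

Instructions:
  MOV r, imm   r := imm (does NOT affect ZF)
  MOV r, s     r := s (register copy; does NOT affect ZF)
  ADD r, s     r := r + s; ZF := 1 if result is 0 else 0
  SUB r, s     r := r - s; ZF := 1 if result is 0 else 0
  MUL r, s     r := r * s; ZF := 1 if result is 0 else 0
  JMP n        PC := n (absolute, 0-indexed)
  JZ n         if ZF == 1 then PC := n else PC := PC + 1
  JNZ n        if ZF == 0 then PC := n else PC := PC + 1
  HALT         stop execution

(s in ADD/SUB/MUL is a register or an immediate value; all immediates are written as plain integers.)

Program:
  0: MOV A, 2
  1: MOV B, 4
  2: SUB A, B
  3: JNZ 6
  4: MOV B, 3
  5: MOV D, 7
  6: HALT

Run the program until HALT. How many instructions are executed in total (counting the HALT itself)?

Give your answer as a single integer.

Step 1: PC=0 exec 'MOV A, 2'. After: A=2 B=0 C=0 D=0 ZF=0 PC=1
Step 2: PC=1 exec 'MOV B, 4'. After: A=2 B=4 C=0 D=0 ZF=0 PC=2
Step 3: PC=2 exec 'SUB A, B'. After: A=-2 B=4 C=0 D=0 ZF=0 PC=3
Step 4: PC=3 exec 'JNZ 6'. After: A=-2 B=4 C=0 D=0 ZF=0 PC=6
Step 5: PC=6 exec 'HALT'. After: A=-2 B=4 C=0 D=0 ZF=0 PC=6 HALTED
Total instructions executed: 5

Answer: 5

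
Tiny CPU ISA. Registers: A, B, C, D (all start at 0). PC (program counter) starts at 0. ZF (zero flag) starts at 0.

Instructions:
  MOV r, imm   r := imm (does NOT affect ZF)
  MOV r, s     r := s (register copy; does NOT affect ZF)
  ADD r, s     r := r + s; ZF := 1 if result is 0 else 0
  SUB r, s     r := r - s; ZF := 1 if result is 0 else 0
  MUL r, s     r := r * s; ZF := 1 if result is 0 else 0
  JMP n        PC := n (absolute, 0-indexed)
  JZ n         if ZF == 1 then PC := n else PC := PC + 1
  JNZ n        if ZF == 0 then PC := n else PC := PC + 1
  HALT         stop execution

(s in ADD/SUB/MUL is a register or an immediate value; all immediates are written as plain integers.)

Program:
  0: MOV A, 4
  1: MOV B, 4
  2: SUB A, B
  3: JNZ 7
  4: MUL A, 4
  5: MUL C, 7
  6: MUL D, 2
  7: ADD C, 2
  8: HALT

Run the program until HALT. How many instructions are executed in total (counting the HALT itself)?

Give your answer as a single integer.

Step 1: PC=0 exec 'MOV A, 4'. After: A=4 B=0 C=0 D=0 ZF=0 PC=1
Step 2: PC=1 exec 'MOV B, 4'. After: A=4 B=4 C=0 D=0 ZF=0 PC=2
Step 3: PC=2 exec 'SUB A, B'. After: A=0 B=4 C=0 D=0 ZF=1 PC=3
Step 4: PC=3 exec 'JNZ 7'. After: A=0 B=4 C=0 D=0 ZF=1 PC=4
Step 5: PC=4 exec 'MUL A, 4'. After: A=0 B=4 C=0 D=0 ZF=1 PC=5
Step 6: PC=5 exec 'MUL C, 7'. After: A=0 B=4 C=0 D=0 ZF=1 PC=6
Step 7: PC=6 exec 'MUL D, 2'. After: A=0 B=4 C=0 D=0 ZF=1 PC=7
Step 8: PC=7 exec 'ADD C, 2'. After: A=0 B=4 C=2 D=0 ZF=0 PC=8
Step 9: PC=8 exec 'HALT'. After: A=0 B=4 C=2 D=0 ZF=0 PC=8 HALTED
Total instructions executed: 9

Answer: 9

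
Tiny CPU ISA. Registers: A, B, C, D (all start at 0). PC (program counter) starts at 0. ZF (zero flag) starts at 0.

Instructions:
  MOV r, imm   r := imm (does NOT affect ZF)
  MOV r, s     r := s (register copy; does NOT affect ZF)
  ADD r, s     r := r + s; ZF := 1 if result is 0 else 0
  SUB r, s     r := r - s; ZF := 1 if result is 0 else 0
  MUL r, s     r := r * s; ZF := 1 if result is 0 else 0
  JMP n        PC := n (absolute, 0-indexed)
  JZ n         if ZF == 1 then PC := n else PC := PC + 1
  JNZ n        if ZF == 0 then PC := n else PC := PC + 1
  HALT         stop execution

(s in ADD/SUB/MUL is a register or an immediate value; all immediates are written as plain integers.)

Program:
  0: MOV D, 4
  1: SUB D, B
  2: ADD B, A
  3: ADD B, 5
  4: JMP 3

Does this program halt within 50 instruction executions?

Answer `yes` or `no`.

Answer: no

Derivation:
Step 1: PC=0 exec 'MOV D, 4'. After: A=0 B=0 C=0 D=4 ZF=0 PC=1
Step 2: PC=1 exec 'SUB D, B'. After: A=0 B=0 C=0 D=4 ZF=0 PC=2
Step 3: PC=2 exec 'ADD B, A'. After: A=0 B=0 C=0 D=4 ZF=1 PC=3
Step 4: PC=3 exec 'ADD B, 5'. After: A=0 B=5 C=0 D=4 ZF=0 PC=4
Step 5: PC=4 exec 'JMP 3'. After: A=0 B=5 C=0 D=4 ZF=0 PC=3
Step 6: PC=3 exec 'ADD B, 5'. After: A=0 B=10 C=0 D=4 ZF=0 PC=4
Step 7: PC=4 exec 'JMP 3'. After: A=0 B=10 C=0 D=4 ZF=0 PC=3
Step 8: PC=3 exec 'ADD B, 5'. After: A=0 B=15 C=0 D=4 ZF=0 PC=4
Step 9: PC=4 exec 'JMP 3'. After: A=0 B=15 C=0 D=4 ZF=0 PC=3
Step 10: PC=3 exec 'ADD B, 5'. After: A=0 B=20 C=0 D=4 ZF=0 PC=4
Step 11: PC=4 exec 'JMP 3'. After: A=0 B=20 C=0 D=4 ZF=0 PC=3
Step 12: PC=3 exec 'ADD B, 5'. After: A=0 B=25 C=0 D=4 ZF=0 PC=4
Step 13: PC=4 exec 'JMP 3'. After: A=0 B=25 C=0 D=4 ZF=0 PC=3
Step 14: PC=3 exec 'ADD B, 5'. After: A=0 B=30 C=0 D=4 ZF=0 PC=4
Step 15: PC=4 exec 'JMP 3'. After: A=0 B=30 C=0 D=4 ZF=0 PC=3
After 50 steps: not halted. PC revisits the same instructions with no path to HALT; will never halt.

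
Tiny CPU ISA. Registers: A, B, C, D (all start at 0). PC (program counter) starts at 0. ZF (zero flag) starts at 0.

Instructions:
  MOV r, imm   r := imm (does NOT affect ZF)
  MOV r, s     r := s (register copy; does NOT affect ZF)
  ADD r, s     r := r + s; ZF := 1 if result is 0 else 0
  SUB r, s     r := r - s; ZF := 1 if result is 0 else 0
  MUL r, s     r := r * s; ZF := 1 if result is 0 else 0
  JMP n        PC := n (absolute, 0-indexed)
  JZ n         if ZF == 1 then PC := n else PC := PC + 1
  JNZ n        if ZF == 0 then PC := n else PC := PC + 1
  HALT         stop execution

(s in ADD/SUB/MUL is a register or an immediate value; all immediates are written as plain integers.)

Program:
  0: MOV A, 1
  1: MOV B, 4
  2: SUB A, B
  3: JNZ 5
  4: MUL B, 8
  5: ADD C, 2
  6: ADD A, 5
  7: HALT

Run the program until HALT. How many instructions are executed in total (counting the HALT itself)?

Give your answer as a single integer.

Answer: 7

Derivation:
Step 1: PC=0 exec 'MOV A, 1'. After: A=1 B=0 C=0 D=0 ZF=0 PC=1
Step 2: PC=1 exec 'MOV B, 4'. After: A=1 B=4 C=0 D=0 ZF=0 PC=2
Step 3: PC=2 exec 'SUB A, B'. After: A=-3 B=4 C=0 D=0 ZF=0 PC=3
Step 4: PC=3 exec 'JNZ 5'. After: A=-3 B=4 C=0 D=0 ZF=0 PC=5
Step 5: PC=5 exec 'ADD C, 2'. After: A=-3 B=4 C=2 D=0 ZF=0 PC=6
Step 6: PC=6 exec 'ADD A, 5'. After: A=2 B=4 C=2 D=0 ZF=0 PC=7
Step 7: PC=7 exec 'HALT'. After: A=2 B=4 C=2 D=0 ZF=0 PC=7 HALTED
Total instructions executed: 7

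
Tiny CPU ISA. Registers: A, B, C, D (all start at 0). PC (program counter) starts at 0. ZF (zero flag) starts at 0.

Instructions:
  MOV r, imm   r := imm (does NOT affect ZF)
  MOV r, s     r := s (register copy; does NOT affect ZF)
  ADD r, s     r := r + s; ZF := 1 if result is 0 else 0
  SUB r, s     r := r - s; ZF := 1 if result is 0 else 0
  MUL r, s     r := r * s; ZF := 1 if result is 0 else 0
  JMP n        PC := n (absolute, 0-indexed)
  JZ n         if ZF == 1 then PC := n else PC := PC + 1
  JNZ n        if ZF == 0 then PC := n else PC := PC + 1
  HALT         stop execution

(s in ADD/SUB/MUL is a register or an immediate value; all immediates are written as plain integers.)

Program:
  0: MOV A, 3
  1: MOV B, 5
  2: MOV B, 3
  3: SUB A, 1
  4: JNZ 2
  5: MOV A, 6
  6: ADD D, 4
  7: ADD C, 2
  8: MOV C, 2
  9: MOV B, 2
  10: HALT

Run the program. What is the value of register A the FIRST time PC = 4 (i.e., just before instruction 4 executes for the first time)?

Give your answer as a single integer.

Step 1: PC=0 exec 'MOV A, 3'. After: A=3 B=0 C=0 D=0 ZF=0 PC=1
Step 2: PC=1 exec 'MOV B, 5'. After: A=3 B=5 C=0 D=0 ZF=0 PC=2
Step 3: PC=2 exec 'MOV B, 3'. After: A=3 B=3 C=0 D=0 ZF=0 PC=3
Step 4: PC=3 exec 'SUB A, 1'. After: A=2 B=3 C=0 D=0 ZF=0 PC=4
First time PC=4: A=2

2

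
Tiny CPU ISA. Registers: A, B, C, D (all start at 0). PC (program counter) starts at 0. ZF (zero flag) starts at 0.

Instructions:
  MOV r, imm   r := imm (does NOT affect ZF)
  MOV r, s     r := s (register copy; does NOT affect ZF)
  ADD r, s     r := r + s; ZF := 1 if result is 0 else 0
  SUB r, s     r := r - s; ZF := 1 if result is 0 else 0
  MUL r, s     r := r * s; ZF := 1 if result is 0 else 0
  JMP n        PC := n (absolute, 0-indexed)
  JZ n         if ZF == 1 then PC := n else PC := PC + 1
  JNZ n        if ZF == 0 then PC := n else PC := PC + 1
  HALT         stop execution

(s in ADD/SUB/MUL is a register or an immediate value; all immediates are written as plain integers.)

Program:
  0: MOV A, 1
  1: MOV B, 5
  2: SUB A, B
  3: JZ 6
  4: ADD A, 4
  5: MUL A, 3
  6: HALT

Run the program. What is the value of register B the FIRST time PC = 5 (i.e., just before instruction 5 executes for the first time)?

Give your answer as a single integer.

Step 1: PC=0 exec 'MOV A, 1'. After: A=1 B=0 C=0 D=0 ZF=0 PC=1
Step 2: PC=1 exec 'MOV B, 5'. After: A=1 B=5 C=0 D=0 ZF=0 PC=2
Step 3: PC=2 exec 'SUB A, B'. After: A=-4 B=5 C=0 D=0 ZF=0 PC=3
Step 4: PC=3 exec 'JZ 6'. After: A=-4 B=5 C=0 D=0 ZF=0 PC=4
Step 5: PC=4 exec 'ADD A, 4'. After: A=0 B=5 C=0 D=0 ZF=1 PC=5
First time PC=5: B=5

5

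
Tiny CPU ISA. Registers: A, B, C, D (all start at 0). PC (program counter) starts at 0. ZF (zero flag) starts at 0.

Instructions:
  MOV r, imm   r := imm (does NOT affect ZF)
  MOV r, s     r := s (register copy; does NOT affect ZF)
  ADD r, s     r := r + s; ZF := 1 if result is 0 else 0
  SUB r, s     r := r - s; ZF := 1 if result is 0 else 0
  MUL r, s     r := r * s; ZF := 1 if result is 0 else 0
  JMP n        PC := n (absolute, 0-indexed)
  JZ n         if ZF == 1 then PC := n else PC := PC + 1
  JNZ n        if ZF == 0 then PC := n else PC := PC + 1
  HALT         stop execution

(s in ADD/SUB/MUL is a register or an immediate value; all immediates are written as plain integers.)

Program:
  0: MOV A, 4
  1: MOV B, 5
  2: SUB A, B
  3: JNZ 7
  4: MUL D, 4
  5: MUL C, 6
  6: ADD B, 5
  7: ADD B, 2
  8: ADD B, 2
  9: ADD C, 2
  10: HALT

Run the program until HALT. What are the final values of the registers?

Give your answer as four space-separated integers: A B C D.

Answer: -1 9 2 0

Derivation:
Step 1: PC=0 exec 'MOV A, 4'. After: A=4 B=0 C=0 D=0 ZF=0 PC=1
Step 2: PC=1 exec 'MOV B, 5'. After: A=4 B=5 C=0 D=0 ZF=0 PC=2
Step 3: PC=2 exec 'SUB A, B'. After: A=-1 B=5 C=0 D=0 ZF=0 PC=3
Step 4: PC=3 exec 'JNZ 7'. After: A=-1 B=5 C=0 D=0 ZF=0 PC=7
Step 5: PC=7 exec 'ADD B, 2'. After: A=-1 B=7 C=0 D=0 ZF=0 PC=8
Step 6: PC=8 exec 'ADD B, 2'. After: A=-1 B=9 C=0 D=0 ZF=0 PC=9
Step 7: PC=9 exec 'ADD C, 2'. After: A=-1 B=9 C=2 D=0 ZF=0 PC=10
Step 8: PC=10 exec 'HALT'. After: A=-1 B=9 C=2 D=0 ZF=0 PC=10 HALTED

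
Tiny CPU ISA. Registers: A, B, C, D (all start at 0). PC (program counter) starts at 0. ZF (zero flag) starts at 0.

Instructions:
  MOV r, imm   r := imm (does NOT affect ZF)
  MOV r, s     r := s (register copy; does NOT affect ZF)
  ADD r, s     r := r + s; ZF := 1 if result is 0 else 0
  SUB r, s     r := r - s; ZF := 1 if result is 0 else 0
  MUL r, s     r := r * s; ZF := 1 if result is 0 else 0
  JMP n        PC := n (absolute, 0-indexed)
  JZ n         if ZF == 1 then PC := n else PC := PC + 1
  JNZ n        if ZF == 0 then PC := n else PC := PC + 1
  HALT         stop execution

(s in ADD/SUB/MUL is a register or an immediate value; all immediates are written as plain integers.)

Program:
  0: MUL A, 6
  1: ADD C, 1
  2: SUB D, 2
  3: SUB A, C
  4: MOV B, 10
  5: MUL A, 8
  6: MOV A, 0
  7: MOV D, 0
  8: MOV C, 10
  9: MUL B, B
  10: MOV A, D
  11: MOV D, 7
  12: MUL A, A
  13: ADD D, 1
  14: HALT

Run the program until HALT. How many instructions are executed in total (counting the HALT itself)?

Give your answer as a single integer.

Step 1: PC=0 exec 'MUL A, 6'. After: A=0 B=0 C=0 D=0 ZF=1 PC=1
Step 2: PC=1 exec 'ADD C, 1'. After: A=0 B=0 C=1 D=0 ZF=0 PC=2
Step 3: PC=2 exec 'SUB D, 2'. After: A=0 B=0 C=1 D=-2 ZF=0 PC=3
Step 4: PC=3 exec 'SUB A, C'. After: A=-1 B=0 C=1 D=-2 ZF=0 PC=4
Step 5: PC=4 exec 'MOV B, 10'. After: A=-1 B=10 C=1 D=-2 ZF=0 PC=5
Step 6: PC=5 exec 'MUL A, 8'. After: A=-8 B=10 C=1 D=-2 ZF=0 PC=6
Step 7: PC=6 exec 'MOV A, 0'. After: A=0 B=10 C=1 D=-2 ZF=0 PC=7
Step 8: PC=7 exec 'MOV D, 0'. After: A=0 B=10 C=1 D=0 ZF=0 PC=8
Step 9: PC=8 exec 'MOV C, 10'. After: A=0 B=10 C=10 D=0 ZF=0 PC=9
Step 10: PC=9 exec 'MUL B, B'. After: A=0 B=100 C=10 D=0 ZF=0 PC=10
Step 11: PC=10 exec 'MOV A, D'. After: A=0 B=100 C=10 D=0 ZF=0 PC=11
Step 12: PC=11 exec 'MOV D, 7'. After: A=0 B=100 C=10 D=7 ZF=0 PC=12
Step 13: PC=12 exec 'MUL A, A'. After: A=0 B=100 C=10 D=7 ZF=1 PC=13
Step 14: PC=13 exec 'ADD D, 1'. After: A=0 B=100 C=10 D=8 ZF=0 PC=14
Step 15: PC=14 exec 'HALT'. After: A=0 B=100 C=10 D=8 ZF=0 PC=14 HALTED
Total instructions executed: 15

Answer: 15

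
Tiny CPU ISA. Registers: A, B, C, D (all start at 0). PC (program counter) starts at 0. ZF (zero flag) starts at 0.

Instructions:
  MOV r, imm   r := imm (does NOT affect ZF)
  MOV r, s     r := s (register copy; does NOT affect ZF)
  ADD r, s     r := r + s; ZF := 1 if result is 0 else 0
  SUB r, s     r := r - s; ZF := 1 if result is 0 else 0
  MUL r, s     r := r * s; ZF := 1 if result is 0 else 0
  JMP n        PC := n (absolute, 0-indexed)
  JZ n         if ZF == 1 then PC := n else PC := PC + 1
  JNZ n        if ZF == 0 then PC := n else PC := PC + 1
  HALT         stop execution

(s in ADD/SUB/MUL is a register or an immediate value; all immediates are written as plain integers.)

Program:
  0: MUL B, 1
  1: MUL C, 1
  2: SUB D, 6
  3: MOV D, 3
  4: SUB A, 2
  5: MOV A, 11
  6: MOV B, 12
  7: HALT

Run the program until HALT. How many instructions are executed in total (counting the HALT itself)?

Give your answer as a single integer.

Step 1: PC=0 exec 'MUL B, 1'. After: A=0 B=0 C=0 D=0 ZF=1 PC=1
Step 2: PC=1 exec 'MUL C, 1'. After: A=0 B=0 C=0 D=0 ZF=1 PC=2
Step 3: PC=2 exec 'SUB D, 6'. After: A=0 B=0 C=0 D=-6 ZF=0 PC=3
Step 4: PC=3 exec 'MOV D, 3'. After: A=0 B=0 C=0 D=3 ZF=0 PC=4
Step 5: PC=4 exec 'SUB A, 2'. After: A=-2 B=0 C=0 D=3 ZF=0 PC=5
Step 6: PC=5 exec 'MOV A, 11'. After: A=11 B=0 C=0 D=3 ZF=0 PC=6
Step 7: PC=6 exec 'MOV B, 12'. After: A=11 B=12 C=0 D=3 ZF=0 PC=7
Step 8: PC=7 exec 'HALT'. After: A=11 B=12 C=0 D=3 ZF=0 PC=7 HALTED
Total instructions executed: 8

Answer: 8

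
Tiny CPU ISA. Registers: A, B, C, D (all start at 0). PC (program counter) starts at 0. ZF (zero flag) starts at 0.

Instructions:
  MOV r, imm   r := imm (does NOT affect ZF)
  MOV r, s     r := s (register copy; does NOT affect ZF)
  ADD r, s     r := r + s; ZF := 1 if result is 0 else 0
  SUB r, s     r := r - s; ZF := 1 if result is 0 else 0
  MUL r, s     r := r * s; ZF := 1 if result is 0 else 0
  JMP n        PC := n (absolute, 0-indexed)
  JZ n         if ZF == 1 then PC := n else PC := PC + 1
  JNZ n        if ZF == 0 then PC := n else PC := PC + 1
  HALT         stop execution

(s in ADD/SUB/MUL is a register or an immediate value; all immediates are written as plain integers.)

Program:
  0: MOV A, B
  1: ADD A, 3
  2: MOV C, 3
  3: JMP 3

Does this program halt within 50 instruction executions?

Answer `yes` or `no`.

Step 1: PC=0 exec 'MOV A, B'. After: A=0 B=0 C=0 D=0 ZF=0 PC=1
Step 2: PC=1 exec 'ADD A, 3'. After: A=3 B=0 C=0 D=0 ZF=0 PC=2
Step 3: PC=2 exec 'MOV C, 3'. After: A=3 B=0 C=3 D=0 ZF=0 PC=3
Step 4: PC=3 exec 'JMP 3'. After: A=3 B=0 C=3 D=0 ZF=0 PC=3
State after step 4 equals state after step 3: the program is in a cycle of length 1 and will never halt.

Answer: no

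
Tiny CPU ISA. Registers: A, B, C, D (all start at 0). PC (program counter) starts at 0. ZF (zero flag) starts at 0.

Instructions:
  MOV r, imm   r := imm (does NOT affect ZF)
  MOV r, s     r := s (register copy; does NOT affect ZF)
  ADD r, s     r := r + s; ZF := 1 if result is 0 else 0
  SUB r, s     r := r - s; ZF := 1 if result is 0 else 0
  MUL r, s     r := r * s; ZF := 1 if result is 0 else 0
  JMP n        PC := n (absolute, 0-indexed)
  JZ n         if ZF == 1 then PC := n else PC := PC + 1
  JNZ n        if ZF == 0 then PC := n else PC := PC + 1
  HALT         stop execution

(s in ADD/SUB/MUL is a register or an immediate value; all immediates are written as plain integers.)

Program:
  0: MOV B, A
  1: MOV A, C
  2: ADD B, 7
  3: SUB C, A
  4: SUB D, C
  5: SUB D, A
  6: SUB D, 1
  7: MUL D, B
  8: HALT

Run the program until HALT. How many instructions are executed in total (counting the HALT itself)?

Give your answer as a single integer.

Step 1: PC=0 exec 'MOV B, A'. After: A=0 B=0 C=0 D=0 ZF=0 PC=1
Step 2: PC=1 exec 'MOV A, C'. After: A=0 B=0 C=0 D=0 ZF=0 PC=2
Step 3: PC=2 exec 'ADD B, 7'. After: A=0 B=7 C=0 D=0 ZF=0 PC=3
Step 4: PC=3 exec 'SUB C, A'. After: A=0 B=7 C=0 D=0 ZF=1 PC=4
Step 5: PC=4 exec 'SUB D, C'. After: A=0 B=7 C=0 D=0 ZF=1 PC=5
Step 6: PC=5 exec 'SUB D, A'. After: A=0 B=7 C=0 D=0 ZF=1 PC=6
Step 7: PC=6 exec 'SUB D, 1'. After: A=0 B=7 C=0 D=-1 ZF=0 PC=7
Step 8: PC=7 exec 'MUL D, B'. After: A=0 B=7 C=0 D=-7 ZF=0 PC=8
Step 9: PC=8 exec 'HALT'. After: A=0 B=7 C=0 D=-7 ZF=0 PC=8 HALTED
Total instructions executed: 9

Answer: 9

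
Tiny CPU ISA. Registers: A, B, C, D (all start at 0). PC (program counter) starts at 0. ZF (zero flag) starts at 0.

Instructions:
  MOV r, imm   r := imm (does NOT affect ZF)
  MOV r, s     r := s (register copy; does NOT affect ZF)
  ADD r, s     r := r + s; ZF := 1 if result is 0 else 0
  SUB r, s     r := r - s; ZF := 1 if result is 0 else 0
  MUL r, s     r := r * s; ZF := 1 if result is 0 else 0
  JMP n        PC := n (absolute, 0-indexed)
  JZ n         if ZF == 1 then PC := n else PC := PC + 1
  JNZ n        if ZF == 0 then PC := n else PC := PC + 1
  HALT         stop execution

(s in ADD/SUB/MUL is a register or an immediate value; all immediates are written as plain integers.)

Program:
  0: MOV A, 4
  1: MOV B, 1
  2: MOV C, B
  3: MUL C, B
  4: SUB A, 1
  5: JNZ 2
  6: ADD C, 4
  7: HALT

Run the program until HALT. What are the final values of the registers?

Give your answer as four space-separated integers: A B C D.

Answer: 0 1 5 0

Derivation:
Step 1: PC=0 exec 'MOV A, 4'. After: A=4 B=0 C=0 D=0 ZF=0 PC=1
Step 2: PC=1 exec 'MOV B, 1'. After: A=4 B=1 C=0 D=0 ZF=0 PC=2
Step 3: PC=2 exec 'MOV C, B'. After: A=4 B=1 C=1 D=0 ZF=0 PC=3
Step 4: PC=3 exec 'MUL C, B'. After: A=4 B=1 C=1 D=0 ZF=0 PC=4
Step 5: PC=4 exec 'SUB A, 1'. After: A=3 B=1 C=1 D=0 ZF=0 PC=5
Step 6: PC=5 exec 'JNZ 2'. After: A=3 B=1 C=1 D=0 ZF=0 PC=2
Step 7: PC=2 exec 'MOV C, B'. After: A=3 B=1 C=1 D=0 ZF=0 PC=3
Step 8: PC=3 exec 'MUL C, B'. After: A=3 B=1 C=1 D=0 ZF=0 PC=4
Step 9: PC=4 exec 'SUB A, 1'. After: A=2 B=1 C=1 D=0 ZF=0 PC=5
Step 10: PC=5 exec 'JNZ 2'. After: A=2 B=1 C=1 D=0 ZF=0 PC=2
Step 11: PC=2 exec 'MOV C, B'. After: A=2 B=1 C=1 D=0 ZF=0 PC=3
Step 12: PC=3 exec 'MUL C, B'. After: A=2 B=1 C=1 D=0 ZF=0 PC=4
Step 13: PC=4 exec 'SUB A, 1'. After: A=1 B=1 C=1 D=0 ZF=0 PC=5
Step 14: PC=5 exec 'JNZ 2'. After: A=1 B=1 C=1 D=0 ZF=0 PC=2
Step 15: PC=2 exec 'MOV C, B'. After: A=1 B=1 C=1 D=0 ZF=0 PC=3
Step 16: PC=3 exec 'MUL C, B'. After: A=1 B=1 C=1 D=0 ZF=0 PC=4
Step 17: PC=4 exec 'SUB A, 1'. After: A=0 B=1 C=1 D=0 ZF=1 PC=5
Step 18: PC=5 exec 'JNZ 2'. After: A=0 B=1 C=1 D=0 ZF=1 PC=6
Step 19: PC=6 exec 'ADD C, 4'. After: A=0 B=1 C=5 D=0 ZF=0 PC=7
Step 20: PC=7 exec 'HALT'. After: A=0 B=1 C=5 D=0 ZF=0 PC=7 HALTED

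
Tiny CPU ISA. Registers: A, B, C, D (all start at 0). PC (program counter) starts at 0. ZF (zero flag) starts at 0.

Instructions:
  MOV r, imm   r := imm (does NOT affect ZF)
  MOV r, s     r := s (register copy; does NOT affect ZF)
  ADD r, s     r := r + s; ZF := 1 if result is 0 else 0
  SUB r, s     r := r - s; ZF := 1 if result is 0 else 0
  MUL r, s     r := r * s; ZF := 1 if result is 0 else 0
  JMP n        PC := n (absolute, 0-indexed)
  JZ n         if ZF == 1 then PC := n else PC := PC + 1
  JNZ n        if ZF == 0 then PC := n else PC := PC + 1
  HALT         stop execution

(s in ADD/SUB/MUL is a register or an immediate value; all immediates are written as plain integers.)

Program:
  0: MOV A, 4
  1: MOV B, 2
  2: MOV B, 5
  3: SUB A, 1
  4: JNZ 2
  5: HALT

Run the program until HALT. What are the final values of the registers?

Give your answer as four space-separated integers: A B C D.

Step 1: PC=0 exec 'MOV A, 4'. After: A=4 B=0 C=0 D=0 ZF=0 PC=1
Step 2: PC=1 exec 'MOV B, 2'. After: A=4 B=2 C=0 D=0 ZF=0 PC=2
Step 3: PC=2 exec 'MOV B, 5'. After: A=4 B=5 C=0 D=0 ZF=0 PC=3
Step 4: PC=3 exec 'SUB A, 1'. After: A=3 B=5 C=0 D=0 ZF=0 PC=4
Step 5: PC=4 exec 'JNZ 2'. After: A=3 B=5 C=0 D=0 ZF=0 PC=2
Step 6: PC=2 exec 'MOV B, 5'. After: A=3 B=5 C=0 D=0 ZF=0 PC=3
Step 7: PC=3 exec 'SUB A, 1'. After: A=2 B=5 C=0 D=0 ZF=0 PC=4
Step 8: PC=4 exec 'JNZ 2'. After: A=2 B=5 C=0 D=0 ZF=0 PC=2
Step 9: PC=2 exec 'MOV B, 5'. After: A=2 B=5 C=0 D=0 ZF=0 PC=3
Step 10: PC=3 exec 'SUB A, 1'. After: A=1 B=5 C=0 D=0 ZF=0 PC=4
Step 11: PC=4 exec 'JNZ 2'. After: A=1 B=5 C=0 D=0 ZF=0 PC=2
Step 12: PC=2 exec 'MOV B, 5'. After: A=1 B=5 C=0 D=0 ZF=0 PC=3
Step 13: PC=3 exec 'SUB A, 1'. After: A=0 B=5 C=0 D=0 ZF=1 PC=4
Step 14: PC=4 exec 'JNZ 2'. After: A=0 B=5 C=0 D=0 ZF=1 PC=5
Step 15: PC=5 exec 'HALT'. After: A=0 B=5 C=0 D=0 ZF=1 PC=5 HALTED

Answer: 0 5 0 0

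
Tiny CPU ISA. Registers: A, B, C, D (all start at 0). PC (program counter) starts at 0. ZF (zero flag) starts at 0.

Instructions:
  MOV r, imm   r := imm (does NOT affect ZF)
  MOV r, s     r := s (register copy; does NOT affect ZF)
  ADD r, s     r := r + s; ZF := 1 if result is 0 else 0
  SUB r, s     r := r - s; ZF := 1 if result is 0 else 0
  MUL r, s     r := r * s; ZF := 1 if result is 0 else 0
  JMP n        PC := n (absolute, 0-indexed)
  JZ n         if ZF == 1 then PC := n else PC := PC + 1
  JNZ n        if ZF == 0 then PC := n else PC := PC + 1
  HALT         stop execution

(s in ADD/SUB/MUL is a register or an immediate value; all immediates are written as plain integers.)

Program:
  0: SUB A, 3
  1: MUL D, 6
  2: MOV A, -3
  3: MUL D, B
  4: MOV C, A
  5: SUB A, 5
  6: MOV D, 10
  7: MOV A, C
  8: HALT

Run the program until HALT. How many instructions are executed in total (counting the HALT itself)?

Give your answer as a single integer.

Step 1: PC=0 exec 'SUB A, 3'. After: A=-3 B=0 C=0 D=0 ZF=0 PC=1
Step 2: PC=1 exec 'MUL D, 6'. After: A=-3 B=0 C=0 D=0 ZF=1 PC=2
Step 3: PC=2 exec 'MOV A, -3'. After: A=-3 B=0 C=0 D=0 ZF=1 PC=3
Step 4: PC=3 exec 'MUL D, B'. After: A=-3 B=0 C=0 D=0 ZF=1 PC=4
Step 5: PC=4 exec 'MOV C, A'. After: A=-3 B=0 C=-3 D=0 ZF=1 PC=5
Step 6: PC=5 exec 'SUB A, 5'. After: A=-8 B=0 C=-3 D=0 ZF=0 PC=6
Step 7: PC=6 exec 'MOV D, 10'. After: A=-8 B=0 C=-3 D=10 ZF=0 PC=7
Step 8: PC=7 exec 'MOV A, C'. After: A=-3 B=0 C=-3 D=10 ZF=0 PC=8
Step 9: PC=8 exec 'HALT'. After: A=-3 B=0 C=-3 D=10 ZF=0 PC=8 HALTED
Total instructions executed: 9

Answer: 9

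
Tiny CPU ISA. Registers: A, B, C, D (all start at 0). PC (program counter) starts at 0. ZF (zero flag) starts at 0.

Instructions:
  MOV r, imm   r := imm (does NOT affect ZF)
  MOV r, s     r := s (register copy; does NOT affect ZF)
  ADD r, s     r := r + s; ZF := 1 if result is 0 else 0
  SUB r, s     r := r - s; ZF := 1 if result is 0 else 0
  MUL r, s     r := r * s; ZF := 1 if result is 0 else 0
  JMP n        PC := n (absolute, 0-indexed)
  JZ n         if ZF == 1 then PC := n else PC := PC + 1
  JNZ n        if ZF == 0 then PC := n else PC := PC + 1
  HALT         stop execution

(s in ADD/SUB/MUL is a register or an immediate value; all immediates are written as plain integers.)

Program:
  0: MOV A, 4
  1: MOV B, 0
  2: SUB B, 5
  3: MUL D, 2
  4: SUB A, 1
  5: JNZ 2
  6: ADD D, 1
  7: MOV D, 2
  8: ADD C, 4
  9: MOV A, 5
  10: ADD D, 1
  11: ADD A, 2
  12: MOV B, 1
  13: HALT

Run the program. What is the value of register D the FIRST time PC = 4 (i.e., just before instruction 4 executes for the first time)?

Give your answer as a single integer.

Step 1: PC=0 exec 'MOV A, 4'. After: A=4 B=0 C=0 D=0 ZF=0 PC=1
Step 2: PC=1 exec 'MOV B, 0'. After: A=4 B=0 C=0 D=0 ZF=0 PC=2
Step 3: PC=2 exec 'SUB B, 5'. After: A=4 B=-5 C=0 D=0 ZF=0 PC=3
Step 4: PC=3 exec 'MUL D, 2'. After: A=4 B=-5 C=0 D=0 ZF=1 PC=4
First time PC=4: D=0

0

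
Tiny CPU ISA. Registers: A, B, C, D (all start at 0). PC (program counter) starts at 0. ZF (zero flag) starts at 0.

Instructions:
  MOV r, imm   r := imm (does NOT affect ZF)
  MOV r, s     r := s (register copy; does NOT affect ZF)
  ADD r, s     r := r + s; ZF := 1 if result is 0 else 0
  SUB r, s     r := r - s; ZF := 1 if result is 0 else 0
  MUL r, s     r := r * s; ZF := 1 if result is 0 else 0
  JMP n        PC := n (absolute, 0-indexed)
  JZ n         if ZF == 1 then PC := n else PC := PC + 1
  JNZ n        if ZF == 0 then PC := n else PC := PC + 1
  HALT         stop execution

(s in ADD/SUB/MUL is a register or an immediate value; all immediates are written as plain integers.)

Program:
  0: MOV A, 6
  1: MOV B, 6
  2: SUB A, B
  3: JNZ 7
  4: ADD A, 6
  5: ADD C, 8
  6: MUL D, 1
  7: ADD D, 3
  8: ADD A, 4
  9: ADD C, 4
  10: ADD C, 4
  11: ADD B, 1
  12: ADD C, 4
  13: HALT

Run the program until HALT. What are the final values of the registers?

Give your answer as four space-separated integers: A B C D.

Step 1: PC=0 exec 'MOV A, 6'. After: A=6 B=0 C=0 D=0 ZF=0 PC=1
Step 2: PC=1 exec 'MOV B, 6'. After: A=6 B=6 C=0 D=0 ZF=0 PC=2
Step 3: PC=2 exec 'SUB A, B'. After: A=0 B=6 C=0 D=0 ZF=1 PC=3
Step 4: PC=3 exec 'JNZ 7'. After: A=0 B=6 C=0 D=0 ZF=1 PC=4
Step 5: PC=4 exec 'ADD A, 6'. After: A=6 B=6 C=0 D=0 ZF=0 PC=5
Step 6: PC=5 exec 'ADD C, 8'. After: A=6 B=6 C=8 D=0 ZF=0 PC=6
Step 7: PC=6 exec 'MUL D, 1'. After: A=6 B=6 C=8 D=0 ZF=1 PC=7
Step 8: PC=7 exec 'ADD D, 3'. After: A=6 B=6 C=8 D=3 ZF=0 PC=8
Step 9: PC=8 exec 'ADD A, 4'. After: A=10 B=6 C=8 D=3 ZF=0 PC=9
Step 10: PC=9 exec 'ADD C, 4'. After: A=10 B=6 C=12 D=3 ZF=0 PC=10
Step 11: PC=10 exec 'ADD C, 4'. After: A=10 B=6 C=16 D=3 ZF=0 PC=11
Step 12: PC=11 exec 'ADD B, 1'. After: A=10 B=7 C=16 D=3 ZF=0 PC=12
Step 13: PC=12 exec 'ADD C, 4'. After: A=10 B=7 C=20 D=3 ZF=0 PC=13
Step 14: PC=13 exec 'HALT'. After: A=10 B=7 C=20 D=3 ZF=0 PC=13 HALTED

Answer: 10 7 20 3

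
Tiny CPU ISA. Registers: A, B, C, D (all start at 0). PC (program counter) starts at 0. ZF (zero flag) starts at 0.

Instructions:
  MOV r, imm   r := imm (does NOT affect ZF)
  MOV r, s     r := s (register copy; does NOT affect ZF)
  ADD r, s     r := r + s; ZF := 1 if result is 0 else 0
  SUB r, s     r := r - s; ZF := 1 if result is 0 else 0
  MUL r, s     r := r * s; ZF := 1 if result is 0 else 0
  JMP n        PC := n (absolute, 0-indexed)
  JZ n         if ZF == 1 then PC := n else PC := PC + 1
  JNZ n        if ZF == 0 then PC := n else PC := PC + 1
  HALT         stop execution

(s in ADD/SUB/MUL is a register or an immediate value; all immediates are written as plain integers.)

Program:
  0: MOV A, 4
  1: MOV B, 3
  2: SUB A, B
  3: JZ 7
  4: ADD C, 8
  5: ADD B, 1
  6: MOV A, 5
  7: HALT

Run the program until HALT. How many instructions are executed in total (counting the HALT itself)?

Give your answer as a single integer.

Answer: 8

Derivation:
Step 1: PC=0 exec 'MOV A, 4'. After: A=4 B=0 C=0 D=0 ZF=0 PC=1
Step 2: PC=1 exec 'MOV B, 3'. After: A=4 B=3 C=0 D=0 ZF=0 PC=2
Step 3: PC=2 exec 'SUB A, B'. After: A=1 B=3 C=0 D=0 ZF=0 PC=3
Step 4: PC=3 exec 'JZ 7'. After: A=1 B=3 C=0 D=0 ZF=0 PC=4
Step 5: PC=4 exec 'ADD C, 8'. After: A=1 B=3 C=8 D=0 ZF=0 PC=5
Step 6: PC=5 exec 'ADD B, 1'. After: A=1 B=4 C=8 D=0 ZF=0 PC=6
Step 7: PC=6 exec 'MOV A, 5'. After: A=5 B=4 C=8 D=0 ZF=0 PC=7
Step 8: PC=7 exec 'HALT'. After: A=5 B=4 C=8 D=0 ZF=0 PC=7 HALTED
Total instructions executed: 8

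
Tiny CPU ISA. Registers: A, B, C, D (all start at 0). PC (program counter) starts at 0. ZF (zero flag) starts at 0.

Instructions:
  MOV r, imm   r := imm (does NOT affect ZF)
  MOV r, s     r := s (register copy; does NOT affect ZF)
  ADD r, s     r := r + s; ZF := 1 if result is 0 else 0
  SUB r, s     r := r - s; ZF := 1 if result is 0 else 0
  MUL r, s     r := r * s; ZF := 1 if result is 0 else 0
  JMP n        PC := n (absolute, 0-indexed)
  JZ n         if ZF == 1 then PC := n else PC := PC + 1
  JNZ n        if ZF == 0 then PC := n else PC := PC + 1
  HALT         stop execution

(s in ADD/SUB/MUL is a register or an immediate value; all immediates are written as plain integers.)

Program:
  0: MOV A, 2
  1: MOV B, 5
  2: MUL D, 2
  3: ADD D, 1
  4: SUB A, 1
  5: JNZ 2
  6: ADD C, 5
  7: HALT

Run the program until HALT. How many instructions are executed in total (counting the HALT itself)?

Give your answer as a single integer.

Answer: 12

Derivation:
Step 1: PC=0 exec 'MOV A, 2'. After: A=2 B=0 C=0 D=0 ZF=0 PC=1
Step 2: PC=1 exec 'MOV B, 5'. After: A=2 B=5 C=0 D=0 ZF=0 PC=2
Step 3: PC=2 exec 'MUL D, 2'. After: A=2 B=5 C=0 D=0 ZF=1 PC=3
Step 4: PC=3 exec 'ADD D, 1'. After: A=2 B=5 C=0 D=1 ZF=0 PC=4
Step 5: PC=4 exec 'SUB A, 1'. After: A=1 B=5 C=0 D=1 ZF=0 PC=5
Step 6: PC=5 exec 'JNZ 2'. After: A=1 B=5 C=0 D=1 ZF=0 PC=2
Step 7: PC=2 exec 'MUL D, 2'. After: A=1 B=5 C=0 D=2 ZF=0 PC=3
Step 8: PC=3 exec 'ADD D, 1'. After: A=1 B=5 C=0 D=3 ZF=0 PC=4
Step 9: PC=4 exec 'SUB A, 1'. After: A=0 B=5 C=0 D=3 ZF=1 PC=5
Step 10: PC=5 exec 'JNZ 2'. After: A=0 B=5 C=0 D=3 ZF=1 PC=6
Step 11: PC=6 exec 'ADD C, 5'. After: A=0 B=5 C=5 D=3 ZF=0 PC=7
Step 12: PC=7 exec 'HALT'. After: A=0 B=5 C=5 D=3 ZF=0 PC=7 HALTED
Total instructions executed: 12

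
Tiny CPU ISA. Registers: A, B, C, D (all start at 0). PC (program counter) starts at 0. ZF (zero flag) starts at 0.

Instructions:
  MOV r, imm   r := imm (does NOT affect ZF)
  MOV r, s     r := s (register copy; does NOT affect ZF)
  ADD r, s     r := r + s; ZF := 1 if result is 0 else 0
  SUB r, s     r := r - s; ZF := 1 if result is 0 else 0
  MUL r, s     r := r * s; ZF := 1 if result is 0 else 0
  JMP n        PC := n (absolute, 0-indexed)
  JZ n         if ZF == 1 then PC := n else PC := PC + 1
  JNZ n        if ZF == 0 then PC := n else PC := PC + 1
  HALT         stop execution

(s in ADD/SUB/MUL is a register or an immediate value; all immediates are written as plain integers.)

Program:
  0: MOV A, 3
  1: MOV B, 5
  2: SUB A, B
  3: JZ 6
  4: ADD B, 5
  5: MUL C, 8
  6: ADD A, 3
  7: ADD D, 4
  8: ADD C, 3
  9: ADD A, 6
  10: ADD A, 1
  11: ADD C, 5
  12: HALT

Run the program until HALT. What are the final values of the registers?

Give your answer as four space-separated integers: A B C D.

Step 1: PC=0 exec 'MOV A, 3'. After: A=3 B=0 C=0 D=0 ZF=0 PC=1
Step 2: PC=1 exec 'MOV B, 5'. After: A=3 B=5 C=0 D=0 ZF=0 PC=2
Step 3: PC=2 exec 'SUB A, B'. After: A=-2 B=5 C=0 D=0 ZF=0 PC=3
Step 4: PC=3 exec 'JZ 6'. After: A=-2 B=5 C=0 D=0 ZF=0 PC=4
Step 5: PC=4 exec 'ADD B, 5'. After: A=-2 B=10 C=0 D=0 ZF=0 PC=5
Step 6: PC=5 exec 'MUL C, 8'. After: A=-2 B=10 C=0 D=0 ZF=1 PC=6
Step 7: PC=6 exec 'ADD A, 3'. After: A=1 B=10 C=0 D=0 ZF=0 PC=7
Step 8: PC=7 exec 'ADD D, 4'. After: A=1 B=10 C=0 D=4 ZF=0 PC=8
Step 9: PC=8 exec 'ADD C, 3'. After: A=1 B=10 C=3 D=4 ZF=0 PC=9
Step 10: PC=9 exec 'ADD A, 6'. After: A=7 B=10 C=3 D=4 ZF=0 PC=10
Step 11: PC=10 exec 'ADD A, 1'. After: A=8 B=10 C=3 D=4 ZF=0 PC=11
Step 12: PC=11 exec 'ADD C, 5'. After: A=8 B=10 C=8 D=4 ZF=0 PC=12
Step 13: PC=12 exec 'HALT'. After: A=8 B=10 C=8 D=4 ZF=0 PC=12 HALTED

Answer: 8 10 8 4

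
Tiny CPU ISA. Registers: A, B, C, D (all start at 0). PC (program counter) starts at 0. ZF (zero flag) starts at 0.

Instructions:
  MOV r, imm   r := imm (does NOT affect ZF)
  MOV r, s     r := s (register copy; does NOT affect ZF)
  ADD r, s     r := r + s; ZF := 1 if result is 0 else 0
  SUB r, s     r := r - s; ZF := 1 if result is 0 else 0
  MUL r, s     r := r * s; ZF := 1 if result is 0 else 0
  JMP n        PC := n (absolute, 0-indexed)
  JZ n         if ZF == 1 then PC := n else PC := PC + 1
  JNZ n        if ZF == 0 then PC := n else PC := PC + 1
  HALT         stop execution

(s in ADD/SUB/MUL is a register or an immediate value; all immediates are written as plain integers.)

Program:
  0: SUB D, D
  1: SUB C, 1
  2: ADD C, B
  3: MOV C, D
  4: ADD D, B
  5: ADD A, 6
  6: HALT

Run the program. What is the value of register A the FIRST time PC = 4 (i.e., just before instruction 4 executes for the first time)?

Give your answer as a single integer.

Step 1: PC=0 exec 'SUB D, D'. After: A=0 B=0 C=0 D=0 ZF=1 PC=1
Step 2: PC=1 exec 'SUB C, 1'. After: A=0 B=0 C=-1 D=0 ZF=0 PC=2
Step 3: PC=2 exec 'ADD C, B'. After: A=0 B=0 C=-1 D=0 ZF=0 PC=3
Step 4: PC=3 exec 'MOV C, D'. After: A=0 B=0 C=0 D=0 ZF=0 PC=4
First time PC=4: A=0

0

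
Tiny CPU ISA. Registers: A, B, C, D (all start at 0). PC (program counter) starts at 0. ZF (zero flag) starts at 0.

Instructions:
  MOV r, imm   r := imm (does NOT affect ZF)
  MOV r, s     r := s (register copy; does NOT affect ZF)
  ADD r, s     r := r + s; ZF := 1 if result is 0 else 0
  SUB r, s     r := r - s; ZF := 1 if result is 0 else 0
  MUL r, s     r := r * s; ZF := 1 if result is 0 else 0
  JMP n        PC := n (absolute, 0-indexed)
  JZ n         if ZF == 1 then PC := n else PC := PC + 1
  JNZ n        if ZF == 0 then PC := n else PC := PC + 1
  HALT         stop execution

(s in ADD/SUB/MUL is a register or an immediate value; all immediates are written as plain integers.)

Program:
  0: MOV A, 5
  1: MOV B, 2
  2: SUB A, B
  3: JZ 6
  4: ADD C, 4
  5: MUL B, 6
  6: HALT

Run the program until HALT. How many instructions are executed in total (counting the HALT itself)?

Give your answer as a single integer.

Answer: 7

Derivation:
Step 1: PC=0 exec 'MOV A, 5'. After: A=5 B=0 C=0 D=0 ZF=0 PC=1
Step 2: PC=1 exec 'MOV B, 2'. After: A=5 B=2 C=0 D=0 ZF=0 PC=2
Step 3: PC=2 exec 'SUB A, B'. After: A=3 B=2 C=0 D=0 ZF=0 PC=3
Step 4: PC=3 exec 'JZ 6'. After: A=3 B=2 C=0 D=0 ZF=0 PC=4
Step 5: PC=4 exec 'ADD C, 4'. After: A=3 B=2 C=4 D=0 ZF=0 PC=5
Step 6: PC=5 exec 'MUL B, 6'. After: A=3 B=12 C=4 D=0 ZF=0 PC=6
Step 7: PC=6 exec 'HALT'. After: A=3 B=12 C=4 D=0 ZF=0 PC=6 HALTED
Total instructions executed: 7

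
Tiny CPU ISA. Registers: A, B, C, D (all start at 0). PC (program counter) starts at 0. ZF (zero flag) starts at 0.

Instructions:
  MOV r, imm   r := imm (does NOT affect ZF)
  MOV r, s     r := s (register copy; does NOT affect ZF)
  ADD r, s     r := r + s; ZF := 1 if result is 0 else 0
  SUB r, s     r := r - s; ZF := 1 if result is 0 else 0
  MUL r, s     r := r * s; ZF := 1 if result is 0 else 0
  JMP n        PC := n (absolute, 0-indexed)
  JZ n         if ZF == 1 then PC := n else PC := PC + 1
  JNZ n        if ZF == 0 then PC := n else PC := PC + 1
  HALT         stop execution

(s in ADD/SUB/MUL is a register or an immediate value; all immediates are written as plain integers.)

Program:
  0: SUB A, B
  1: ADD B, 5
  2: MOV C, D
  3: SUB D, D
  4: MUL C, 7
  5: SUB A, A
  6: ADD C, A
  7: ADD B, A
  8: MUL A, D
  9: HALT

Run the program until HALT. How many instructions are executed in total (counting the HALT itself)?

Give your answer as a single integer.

Step 1: PC=0 exec 'SUB A, B'. After: A=0 B=0 C=0 D=0 ZF=1 PC=1
Step 2: PC=1 exec 'ADD B, 5'. After: A=0 B=5 C=0 D=0 ZF=0 PC=2
Step 3: PC=2 exec 'MOV C, D'. After: A=0 B=5 C=0 D=0 ZF=0 PC=3
Step 4: PC=3 exec 'SUB D, D'. After: A=0 B=5 C=0 D=0 ZF=1 PC=4
Step 5: PC=4 exec 'MUL C, 7'. After: A=0 B=5 C=0 D=0 ZF=1 PC=5
Step 6: PC=5 exec 'SUB A, A'. After: A=0 B=5 C=0 D=0 ZF=1 PC=6
Step 7: PC=6 exec 'ADD C, A'. After: A=0 B=5 C=0 D=0 ZF=1 PC=7
Step 8: PC=7 exec 'ADD B, A'. After: A=0 B=5 C=0 D=0 ZF=0 PC=8
Step 9: PC=8 exec 'MUL A, D'. After: A=0 B=5 C=0 D=0 ZF=1 PC=9
Step 10: PC=9 exec 'HALT'. After: A=0 B=5 C=0 D=0 ZF=1 PC=9 HALTED
Total instructions executed: 10

Answer: 10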